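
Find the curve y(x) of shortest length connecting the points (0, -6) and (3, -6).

Arc-length functional: J[y] = ∫ sqrt(1 + (y')^2) dx.
Lagrangian L = sqrt(1 + (y')^2) has no explicit y dependence, so ∂L/∂y = 0 and the Euler-Lagrange equation gives
    d/dx( y' / sqrt(1 + (y')^2) ) = 0  ⇒  y' / sqrt(1 + (y')^2) = const.
Hence y' is constant, so y(x) is affine.
Fitting the endpoints (0, -6) and (3, -6):
    slope m = ((-6) − (-6)) / (3 − 0) = 0,
    intercept c = (-6) − m·0 = -6.
Extremal: y(x) = -6.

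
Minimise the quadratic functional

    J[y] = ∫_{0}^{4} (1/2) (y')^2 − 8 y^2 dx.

The Lagrangian is L = (1/2) (y')^2 − 8 y^2.
Compute ∂L/∂y = -16y, ∂L/∂y' = y'.
The Euler-Lagrange equation d/dx(∂L/∂y') − ∂L/∂y = 0 reduces to
    y'' + 16 y = 0.
Its general solution is
    y(x) = A sin(4x) + B cos(4x),
with A, B fixed by the endpoint conditions.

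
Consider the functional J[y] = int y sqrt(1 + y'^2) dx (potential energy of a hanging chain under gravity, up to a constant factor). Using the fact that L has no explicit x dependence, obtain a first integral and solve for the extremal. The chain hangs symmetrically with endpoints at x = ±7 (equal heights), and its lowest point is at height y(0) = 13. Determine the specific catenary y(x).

The Lagrangian L(y, y') = y sqrt(1 + y'^2) has no explicit x dependence, so the Beltrami identity applies:
    L − y' ∂L/∂y' = C.
Compute ∂L/∂y' = y · y' / sqrt(1 + y'^2). Then
    L − y' ∂L/∂y'
    = y sqrt(1 + y'^2) − y · y'^2 / sqrt(1 + y'^2)
    = y (1 + y'^2 − y'^2) / sqrt(1 + y'^2)
    = y / sqrt(1 + y'^2) = C.
Squaring gives y^2 = C^2 (1 + y'^2), i.e.
    y'^2 = y^2 / C^2 − 1.
Separating variables,
    dy / sqrt(y^2 − C^2) = dx / C,
and integrating gives arccosh(y / C) = (x − a)/C, so
    y(x) = C cosh((x − a)/C),
the catenary. The constants C and a are fixed by the two endpoint conditions (and, for the hanging-chain problem, the length constraint selects C).
Now fit the given data. The endpoints x = ±7 are symmetric at equal height, so the catenary is even about its minimum: a = 0 and y(x) = C cosh(x/C). The lowest point is y(0) = C cosh(0) = C, and we are told y(0) = 13, so C = 13. Therefore
    y(x) = 13 cosh(x/13),
and at the endpoints
    y(±7) = 13 cosh(7/13).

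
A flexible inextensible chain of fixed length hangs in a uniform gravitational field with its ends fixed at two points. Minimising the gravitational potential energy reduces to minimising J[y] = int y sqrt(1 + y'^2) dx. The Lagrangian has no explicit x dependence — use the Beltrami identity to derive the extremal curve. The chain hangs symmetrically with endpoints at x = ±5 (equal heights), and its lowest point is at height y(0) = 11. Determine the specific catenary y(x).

The Lagrangian L(y, y') = y sqrt(1 + y'^2) has no explicit x dependence, so the Beltrami identity applies:
    L − y' ∂L/∂y' = C.
Compute ∂L/∂y' = y · y' / sqrt(1 + y'^2). Then
    L − y' ∂L/∂y'
    = y sqrt(1 + y'^2) − y · y'^2 / sqrt(1 + y'^2)
    = y (1 + y'^2 − y'^2) / sqrt(1 + y'^2)
    = y / sqrt(1 + y'^2) = C.
Squaring gives y^2 = C^2 (1 + y'^2), i.e.
    y'^2 = y^2 / C^2 − 1.
Separating variables,
    dy / sqrt(y^2 − C^2) = dx / C,
and integrating gives arccosh(y / C) = (x − a)/C, so
    y(x) = C cosh((x − a)/C),
the catenary. The constants C and a are fixed by the two endpoint conditions (and, for the hanging-chain problem, the length constraint selects C).
Now fit the given data. The endpoints x = ±5 are symmetric at equal height, so the catenary is even about its minimum: a = 0 and y(x) = C cosh(x/C). The lowest point is y(0) = C cosh(0) = C, and we are told y(0) = 11, so C = 11. Therefore
    y(x) = 11 cosh(x/11),
and at the endpoints
    y(±5) = 11 cosh(5/11).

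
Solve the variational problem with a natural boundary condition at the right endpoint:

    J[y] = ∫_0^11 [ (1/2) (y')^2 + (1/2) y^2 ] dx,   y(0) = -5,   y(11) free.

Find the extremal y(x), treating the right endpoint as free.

The Lagrangian L = (1/2) (y')^2 + (1/2) y^2 gives
    ∂L/∂y = 1 y,   ∂L/∂y' = y'.
Euler-Lagrange: y'' − y = 0.
With k = 1, the general solution is
    y(x) = A cosh(x) + B sinh(x).
Fixed left endpoint y(0) = -5 ⇒ A = -5.
The right endpoint x = 11 is free, so the natural (transversality) condition is ∂L/∂y' |_{x=11} = 0, i.e. y'(11) = 0.
Compute y'(x) = A k sinh(k x) + B k cosh(k x), so
    y'(11) = A k sinh(k·11) + B k cosh(k·11) = 0
    ⇒ B = −A tanh(k·11) = 5 tanh(1·11).
Therefore the extremal is
    y(x) = −5 cosh(1 x) + 5 tanh(1·11) sinh(1 x).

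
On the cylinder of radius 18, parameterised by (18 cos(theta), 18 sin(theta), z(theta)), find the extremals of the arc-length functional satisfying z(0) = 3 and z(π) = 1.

Parameterise the cylinder of radius R = 18 as
    r(θ) = (18 cos θ, 18 sin θ, z(θ)).
The arc-length element is
    ds = sqrt(324 + (dz/dθ)^2) dθ,
so the Lagrangian is L = sqrt(324 + z'^2).
L depends on z' only, not on z or θ, so ∂L/∂z = 0 and
    ∂L/∂z' = z' / sqrt(324 + z'^2).
The Euler-Lagrange equation gives
    d/dθ( z' / sqrt(324 + z'^2) ) = 0,
so z' is constant. Integrating once:
    z(θ) = a θ + b,
a helix on the cylinder (a straight line when the cylinder is unrolled). The constants a, b are determined by the endpoint conditions.
With endpoint conditions z(0) = 3 and z(π) = 1: from z(0) = b we get b = 3, and a·π + 3 = 1 gives a = -2/π, so
    z(θ) = (-2/π) θ + 3.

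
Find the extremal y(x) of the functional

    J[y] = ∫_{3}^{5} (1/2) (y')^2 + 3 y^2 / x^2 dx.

The Lagrangian is L = (1/2) (y')^2 + 3 y^2 / x^2.
Compute ∂L/∂y = 6y/x^2, ∂L/∂y' = y'.
The Euler-Lagrange equation d/dx(∂L/∂y') − ∂L/∂y = 0 reduces to
    y'' − 6/x^2 · y = 0  (x > 0).
Its general solution is
    y(x) = A x^3 + B x^(-2),
with A, B fixed by the endpoint conditions.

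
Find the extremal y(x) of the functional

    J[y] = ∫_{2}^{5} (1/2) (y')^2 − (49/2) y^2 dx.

The Lagrangian is L = (1/2) (y')^2 − (49/2) y^2.
Compute ∂L/∂y = -49y, ∂L/∂y' = y'.
The Euler-Lagrange equation d/dx(∂L/∂y') − ∂L/∂y = 0 reduces to
    y'' + 49 y = 0.
Its general solution is
    y(x) = A sin(7x) + B cos(7x),
with A, B fixed by the endpoint conditions.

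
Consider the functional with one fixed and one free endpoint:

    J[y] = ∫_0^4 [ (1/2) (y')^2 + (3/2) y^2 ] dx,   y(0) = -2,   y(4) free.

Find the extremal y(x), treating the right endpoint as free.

The Lagrangian L = (1/2) (y')^2 + (3/2) y^2 gives
    ∂L/∂y = 3 y,   ∂L/∂y' = y'.
Euler-Lagrange: y'' − 3 y = 0.
With k = sqrt(3), the general solution is
    y(x) = A cosh(sqrt(3) x) + B sinh(sqrt(3) x).
Fixed left endpoint y(0) = -2 ⇒ A = -2.
The right endpoint x = 4 is free, so the natural (transversality) condition is ∂L/∂y' |_{x=4} = 0, i.e. y'(4) = 0.
Compute y'(x) = A k sinh(k x) + B k cosh(k x), so
    y'(4) = A k sinh(k·4) + B k cosh(k·4) = 0
    ⇒ B = −A tanh(k·4) = 2 tanh(sqrt(3)·4).
Therefore the extremal is
    y(x) = −2 cosh(sqrt(3) x) + 2 tanh(sqrt(3)·4) sinh(sqrt(3) x).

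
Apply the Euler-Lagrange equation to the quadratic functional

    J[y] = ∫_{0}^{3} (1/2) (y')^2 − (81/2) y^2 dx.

The Lagrangian is L = (1/2) (y')^2 − (81/2) y^2.
Compute ∂L/∂y = -81y, ∂L/∂y' = y'.
The Euler-Lagrange equation d/dx(∂L/∂y') − ∂L/∂y = 0 reduces to
    y'' + 81 y = 0.
Its general solution is
    y(x) = A sin(9x) + B cos(9x),
with A, B fixed by the endpoint conditions.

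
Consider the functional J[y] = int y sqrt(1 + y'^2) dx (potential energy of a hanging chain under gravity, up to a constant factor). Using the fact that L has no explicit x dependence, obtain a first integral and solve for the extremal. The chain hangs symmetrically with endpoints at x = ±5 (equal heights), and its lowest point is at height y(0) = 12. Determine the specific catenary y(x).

The Lagrangian L(y, y') = y sqrt(1 + y'^2) has no explicit x dependence, so the Beltrami identity applies:
    L − y' ∂L/∂y' = C.
Compute ∂L/∂y' = y · y' / sqrt(1 + y'^2). Then
    L − y' ∂L/∂y'
    = y sqrt(1 + y'^2) − y · y'^2 / sqrt(1 + y'^2)
    = y (1 + y'^2 − y'^2) / sqrt(1 + y'^2)
    = y / sqrt(1 + y'^2) = C.
Squaring gives y^2 = C^2 (1 + y'^2), i.e.
    y'^2 = y^2 / C^2 − 1.
Separating variables,
    dy / sqrt(y^2 − C^2) = dx / C,
and integrating gives arccosh(y / C) = (x − a)/C, so
    y(x) = C cosh((x − a)/C),
the catenary. The constants C and a are fixed by the two endpoint conditions (and, for the hanging-chain problem, the length constraint selects C).
Now fit the given data. The endpoints x = ±5 are symmetric at equal height, so the catenary is even about its minimum: a = 0 and y(x) = C cosh(x/C). The lowest point is y(0) = C cosh(0) = C, and we are told y(0) = 12, so C = 12. Therefore
    y(x) = 12 cosh(x/12),
and at the endpoints
    y(±5) = 12 cosh(5/12).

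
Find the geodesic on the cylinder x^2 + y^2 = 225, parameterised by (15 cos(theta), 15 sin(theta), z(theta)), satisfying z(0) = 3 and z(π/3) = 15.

Parameterise the cylinder of radius R = 15 as
    r(θ) = (15 cos θ, 15 sin θ, z(θ)).
The arc-length element is
    ds = sqrt(225 + (dz/dθ)^2) dθ,
so the Lagrangian is L = sqrt(225 + z'^2).
L depends on z' only, not on z or θ, so ∂L/∂z = 0 and
    ∂L/∂z' = z' / sqrt(225 + z'^2).
The Euler-Lagrange equation gives
    d/dθ( z' / sqrt(225 + z'^2) ) = 0,
so z' is constant. Integrating once:
    z(θ) = a θ + b,
a helix on the cylinder (a straight line when the cylinder is unrolled). The constants a, b are determined by the endpoint conditions.
With endpoint conditions z(0) = 3 and z(π/3) = 15: from z(0) = b we get b = 3, and a·π/3 + 3 = 15 gives a = 36/π, so
    z(θ) = (36/π) θ + 3.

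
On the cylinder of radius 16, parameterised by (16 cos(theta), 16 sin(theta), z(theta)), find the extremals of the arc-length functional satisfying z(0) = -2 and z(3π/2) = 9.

Parameterise the cylinder of radius R = 16 as
    r(θ) = (16 cos θ, 16 sin θ, z(θ)).
The arc-length element is
    ds = sqrt(256 + (dz/dθ)^2) dθ,
so the Lagrangian is L = sqrt(256 + z'^2).
L depends on z' only, not on z or θ, so ∂L/∂z = 0 and
    ∂L/∂z' = z' / sqrt(256 + z'^2).
The Euler-Lagrange equation gives
    d/dθ( z' / sqrt(256 + z'^2) ) = 0,
so z' is constant. Integrating once:
    z(θ) = a θ + b,
a helix on the cylinder (a straight line when the cylinder is unrolled). The constants a, b are determined by the endpoint conditions.
With endpoint conditions z(0) = -2 and z(3π/2) = 9: from z(0) = b we get b = -2, and a·3π/2 + -2 = 9 gives a = 22/(3π), so
    z(θ) = (22/(3π)) θ − 2.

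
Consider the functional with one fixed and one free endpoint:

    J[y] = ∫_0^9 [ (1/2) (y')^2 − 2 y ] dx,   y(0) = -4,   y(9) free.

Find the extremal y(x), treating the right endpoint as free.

The Lagrangian L = (1/2) (y')^2 − 2 y gives
    ∂L/∂y = −2,   ∂L/∂y' = y'.
Euler-Lagrange: d/dx(y') − (−2) = 0, i.e. y'' + 2 = 0, so
    y(x) = −(2/2) x^2 + C1 x + C2.
Fixed left endpoint y(0) = -4 ⇒ C2 = -4.
The right endpoint x = 9 is free, so the natural (transversality) condition is ∂L/∂y' |_{x=9} = 0, i.e. y'(9) = 0.
Compute y'(x) = −2 x + C1, so y'(9) = −18 + C1 = 0 ⇒ C1 = 18.
Therefore the extremal is
    y(x) = −x^2 + 18 x − 4.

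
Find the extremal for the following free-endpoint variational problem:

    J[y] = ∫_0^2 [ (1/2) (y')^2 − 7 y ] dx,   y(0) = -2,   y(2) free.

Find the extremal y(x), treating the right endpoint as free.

The Lagrangian L = (1/2) (y')^2 − 7 y gives
    ∂L/∂y = −7,   ∂L/∂y' = y'.
Euler-Lagrange: d/dx(y') − (−7) = 0, i.e. y'' + 7 = 0, so
    y(x) = −(7/2) x^2 + C1 x + C2.
Fixed left endpoint y(0) = -2 ⇒ C2 = -2.
The right endpoint x = 2 is free, so the natural (transversality) condition is ∂L/∂y' |_{x=2} = 0, i.e. y'(2) = 0.
Compute y'(x) = −7 x + C1, so y'(2) = −14 + C1 = 0 ⇒ C1 = 14.
Therefore the extremal is
    y(x) = −(7/2) x^2 + 14 x − 2.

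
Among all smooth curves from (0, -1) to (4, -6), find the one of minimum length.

Arc-length functional: J[y] = ∫ sqrt(1 + (y')^2) dx.
Lagrangian L = sqrt(1 + (y')^2) has no explicit y dependence, so ∂L/∂y = 0 and the Euler-Lagrange equation gives
    d/dx( y' / sqrt(1 + (y')^2) ) = 0  ⇒  y' / sqrt(1 + (y')^2) = const.
Hence y' is constant, so y(x) is affine.
Fitting the endpoints (0, -1) and (4, -6):
    slope m = ((-6) − (-1)) / (4 − 0) = -5/4,
    intercept c = (-1) − m·0 = -1.
Extremal: y(x) = (-5/4) x - 1.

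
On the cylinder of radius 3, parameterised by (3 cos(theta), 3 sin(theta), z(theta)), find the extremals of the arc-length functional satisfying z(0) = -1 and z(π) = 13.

Parameterise the cylinder of radius R = 3 as
    r(θ) = (3 cos θ, 3 sin θ, z(θ)).
The arc-length element is
    ds = sqrt(9 + (dz/dθ)^2) dθ,
so the Lagrangian is L = sqrt(9 + z'^2).
L depends on z' only, not on z or θ, so ∂L/∂z = 0 and
    ∂L/∂z' = z' / sqrt(9 + z'^2).
The Euler-Lagrange equation gives
    d/dθ( z' / sqrt(9 + z'^2) ) = 0,
so z' is constant. Integrating once:
    z(θ) = a θ + b,
a helix on the cylinder (a straight line when the cylinder is unrolled). The constants a, b are determined by the endpoint conditions.
With endpoint conditions z(0) = -1 and z(π) = 13: from z(0) = b we get b = -1, and a·π + -1 = 13 gives a = 14/π, so
    z(θ) = (14/π) θ − 1.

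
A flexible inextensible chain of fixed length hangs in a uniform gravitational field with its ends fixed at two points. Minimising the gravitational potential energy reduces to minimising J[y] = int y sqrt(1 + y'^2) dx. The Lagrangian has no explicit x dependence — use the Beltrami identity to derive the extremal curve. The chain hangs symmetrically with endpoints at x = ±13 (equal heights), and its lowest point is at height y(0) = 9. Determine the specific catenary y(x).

The Lagrangian L(y, y') = y sqrt(1 + y'^2) has no explicit x dependence, so the Beltrami identity applies:
    L − y' ∂L/∂y' = C.
Compute ∂L/∂y' = y · y' / sqrt(1 + y'^2). Then
    L − y' ∂L/∂y'
    = y sqrt(1 + y'^2) − y · y'^2 / sqrt(1 + y'^2)
    = y (1 + y'^2 − y'^2) / sqrt(1 + y'^2)
    = y / sqrt(1 + y'^2) = C.
Squaring gives y^2 = C^2 (1 + y'^2), i.e.
    y'^2 = y^2 / C^2 − 1.
Separating variables,
    dy / sqrt(y^2 − C^2) = dx / C,
and integrating gives arccosh(y / C) = (x − a)/C, so
    y(x) = C cosh((x − a)/C),
the catenary. The constants C and a are fixed by the two endpoint conditions (and, for the hanging-chain problem, the length constraint selects C).
Now fit the given data. The endpoints x = ±13 are symmetric at equal height, so the catenary is even about its minimum: a = 0 and y(x) = C cosh(x/C). The lowest point is y(0) = C cosh(0) = C, and we are told y(0) = 9, so C = 9. Therefore
    y(x) = 9 cosh(x/9),
and at the endpoints
    y(±13) = 9 cosh(13/9).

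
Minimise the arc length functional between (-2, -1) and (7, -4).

Arc-length functional: J[y] = ∫ sqrt(1 + (y')^2) dx.
Lagrangian L = sqrt(1 + (y')^2) has no explicit y dependence, so ∂L/∂y = 0 and the Euler-Lagrange equation gives
    d/dx( y' / sqrt(1 + (y')^2) ) = 0  ⇒  y' / sqrt(1 + (y')^2) = const.
Hence y' is constant, so y(x) is affine.
Fitting the endpoints (-2, -1) and (7, -4):
    slope m = ((-4) − (-1)) / (7 − (-2)) = -1/3,
    intercept c = (-1) − m·(-2) = -5/3.
Extremal: y(x) = (-1/3) x - 5/3.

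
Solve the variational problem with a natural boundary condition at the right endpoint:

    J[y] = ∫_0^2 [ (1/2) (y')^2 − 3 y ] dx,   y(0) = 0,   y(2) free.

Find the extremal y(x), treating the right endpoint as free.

The Lagrangian L = (1/2) (y')^2 − 3 y gives
    ∂L/∂y = −3,   ∂L/∂y' = y'.
Euler-Lagrange: d/dx(y') − (−3) = 0, i.e. y'' + 3 = 0, so
    y(x) = −(3/2) x^2 + C1 x + C2.
Fixed left endpoint y(0) = 0 ⇒ C2 = 0.
The right endpoint x = 2 is free, so the natural (transversality) condition is ∂L/∂y' |_{x=2} = 0, i.e. y'(2) = 0.
Compute y'(x) = −3 x + C1, so y'(2) = −6 + C1 = 0 ⇒ C1 = 6.
Therefore the extremal is
    y(x) = −(3/2) x^2 + 6 x.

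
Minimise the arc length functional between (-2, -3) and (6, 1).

Arc-length functional: J[y] = ∫ sqrt(1 + (y')^2) dx.
Lagrangian L = sqrt(1 + (y')^2) has no explicit y dependence, so ∂L/∂y = 0 and the Euler-Lagrange equation gives
    d/dx( y' / sqrt(1 + (y')^2) ) = 0  ⇒  y' / sqrt(1 + (y')^2) = const.
Hence y' is constant, so y(x) is affine.
Fitting the endpoints (-2, -3) and (6, 1):
    slope m = (1 − (-3)) / (6 − (-2)) = 1/2,
    intercept c = (-3) − m·(-2) = -2.
Extremal: y(x) = (1/2) x - 2.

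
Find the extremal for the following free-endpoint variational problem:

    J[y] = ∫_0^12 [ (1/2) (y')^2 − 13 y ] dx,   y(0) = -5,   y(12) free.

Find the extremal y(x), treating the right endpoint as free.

The Lagrangian L = (1/2) (y')^2 − 13 y gives
    ∂L/∂y = −13,   ∂L/∂y' = y'.
Euler-Lagrange: d/dx(y') − (−13) = 0, i.e. y'' + 13 = 0, so
    y(x) = −(13/2) x^2 + C1 x + C2.
Fixed left endpoint y(0) = -5 ⇒ C2 = -5.
The right endpoint x = 12 is free, so the natural (transversality) condition is ∂L/∂y' |_{x=12} = 0, i.e. y'(12) = 0.
Compute y'(x) = −13 x + C1, so y'(12) = −156 + C1 = 0 ⇒ C1 = 156.
Therefore the extremal is
    y(x) = −(13/2) x^2 + 156 x − 5.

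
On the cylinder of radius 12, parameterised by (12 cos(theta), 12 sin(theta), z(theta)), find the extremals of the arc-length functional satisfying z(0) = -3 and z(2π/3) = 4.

Parameterise the cylinder of radius R = 12 as
    r(θ) = (12 cos θ, 12 sin θ, z(θ)).
The arc-length element is
    ds = sqrt(144 + (dz/dθ)^2) dθ,
so the Lagrangian is L = sqrt(144 + z'^2).
L depends on z' only, not on z or θ, so ∂L/∂z = 0 and
    ∂L/∂z' = z' / sqrt(144 + z'^2).
The Euler-Lagrange equation gives
    d/dθ( z' / sqrt(144 + z'^2) ) = 0,
so z' is constant. Integrating once:
    z(θ) = a θ + b,
a helix on the cylinder (a straight line when the cylinder is unrolled). The constants a, b are determined by the endpoint conditions.
With endpoint conditions z(0) = -3 and z(2π/3) = 4: from z(0) = b we get b = -3, and a·2π/3 + -3 = 4 gives a = 21/(2π), so
    z(θ) = (21/(2π)) θ − 3.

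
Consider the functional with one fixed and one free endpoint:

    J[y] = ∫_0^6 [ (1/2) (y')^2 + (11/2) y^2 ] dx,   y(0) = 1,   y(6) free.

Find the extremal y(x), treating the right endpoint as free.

The Lagrangian L = (1/2) (y')^2 + (11/2) y^2 gives
    ∂L/∂y = 11 y,   ∂L/∂y' = y'.
Euler-Lagrange: y'' − 11 y = 0.
With k = sqrt(11), the general solution is
    y(x) = A cosh(sqrt(11) x) + B sinh(sqrt(11) x).
Fixed left endpoint y(0) = 1 ⇒ A = 1.
The right endpoint x = 6 is free, so the natural (transversality) condition is ∂L/∂y' |_{x=6} = 0, i.e. y'(6) = 0.
Compute y'(x) = A k sinh(k x) + B k cosh(k x), so
    y'(6) = A k sinh(k·6) + B k cosh(k·6) = 0
    ⇒ B = −A tanh(k·6) = − tanh(sqrt(11)·6).
Therefore the extremal is
    y(x) = cosh(sqrt(11) x) − tanh(sqrt(11)·6) sinh(sqrt(11) x).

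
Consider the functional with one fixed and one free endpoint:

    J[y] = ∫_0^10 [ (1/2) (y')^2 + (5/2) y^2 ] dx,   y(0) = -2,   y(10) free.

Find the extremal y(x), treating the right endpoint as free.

The Lagrangian L = (1/2) (y')^2 + (5/2) y^2 gives
    ∂L/∂y = 5 y,   ∂L/∂y' = y'.
Euler-Lagrange: y'' − 5 y = 0.
With k = sqrt(5), the general solution is
    y(x) = A cosh(sqrt(5) x) + B sinh(sqrt(5) x).
Fixed left endpoint y(0) = -2 ⇒ A = -2.
The right endpoint x = 10 is free, so the natural (transversality) condition is ∂L/∂y' |_{x=10} = 0, i.e. y'(10) = 0.
Compute y'(x) = A k sinh(k x) + B k cosh(k x), so
    y'(10) = A k sinh(k·10) + B k cosh(k·10) = 0
    ⇒ B = −A tanh(k·10) = 2 tanh(sqrt(5)·10).
Therefore the extremal is
    y(x) = −2 cosh(sqrt(5) x) + 2 tanh(sqrt(5)·10) sinh(sqrt(5) x).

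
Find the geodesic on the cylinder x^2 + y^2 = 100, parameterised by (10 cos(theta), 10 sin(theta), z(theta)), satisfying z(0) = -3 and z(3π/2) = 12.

Parameterise the cylinder of radius R = 10 as
    r(θ) = (10 cos θ, 10 sin θ, z(θ)).
The arc-length element is
    ds = sqrt(100 + (dz/dθ)^2) dθ,
so the Lagrangian is L = sqrt(100 + z'^2).
L depends on z' only, not on z or θ, so ∂L/∂z = 0 and
    ∂L/∂z' = z' / sqrt(100 + z'^2).
The Euler-Lagrange equation gives
    d/dθ( z' / sqrt(100 + z'^2) ) = 0,
so z' is constant. Integrating once:
    z(θ) = a θ + b,
a helix on the cylinder (a straight line when the cylinder is unrolled). The constants a, b are determined by the endpoint conditions.
With endpoint conditions z(0) = -3 and z(3π/2) = 12: from z(0) = b we get b = -3, and a·3π/2 + -3 = 12 gives a = 10/π, so
    z(θ) = (10/π) θ − 3.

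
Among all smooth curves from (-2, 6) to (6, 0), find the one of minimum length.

Arc-length functional: J[y] = ∫ sqrt(1 + (y')^2) dx.
Lagrangian L = sqrt(1 + (y')^2) has no explicit y dependence, so ∂L/∂y = 0 and the Euler-Lagrange equation gives
    d/dx( y' / sqrt(1 + (y')^2) ) = 0  ⇒  y' / sqrt(1 + (y')^2) = const.
Hence y' is constant, so y(x) is affine.
Fitting the endpoints (-2, 6) and (6, 0):
    slope m = (0 − 6) / (6 − (-2)) = -3/4,
    intercept c = 6 − m·(-2) = 9/2.
Extremal: y(x) = (-3/4) x + 9/2.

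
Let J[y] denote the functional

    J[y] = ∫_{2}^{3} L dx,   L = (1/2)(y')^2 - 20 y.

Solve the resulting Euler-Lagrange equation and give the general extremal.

The Lagrangian is L = (1/2)(y')^2 - 20 y.
∂L/∂y = -20.
∂L/∂y' = y'.
The Euler-Lagrange equation d/dx(∂L/∂y') − ∂L/∂y = 0 becomes:
    y'' + 20 = 0
General solution: y(x) = -10 x^2 + A x + B, where A and B are arbitrary constants fixed by the endpoint conditions.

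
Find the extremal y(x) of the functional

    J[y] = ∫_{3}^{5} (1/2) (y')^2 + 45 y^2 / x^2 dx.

The Lagrangian is L = (1/2) (y')^2 + 45 y^2 / x^2.
Compute ∂L/∂y = 90y/x^2, ∂L/∂y' = y'.
The Euler-Lagrange equation d/dx(∂L/∂y') − ∂L/∂y = 0 reduces to
    y'' − 90/x^2 · y = 0  (x > 0).
Its general solution is
    y(x) = A x^10 + B x^(-9),
with A, B fixed by the endpoint conditions.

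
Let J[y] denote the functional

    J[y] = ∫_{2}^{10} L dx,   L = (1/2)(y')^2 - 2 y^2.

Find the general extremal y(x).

The Lagrangian is L = (1/2)(y')^2 - 2 y^2.
∂L/∂y = -4y.
∂L/∂y' = y'.
The Euler-Lagrange equation d/dx(∂L/∂y') − ∂L/∂y = 0 becomes:
    y'' + 4 y = 0
General solution: y(x) = A sin(2x) + B cos(2x), where A and B are arbitrary constants fixed by the endpoint conditions.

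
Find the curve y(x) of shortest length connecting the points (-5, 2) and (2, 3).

Arc-length functional: J[y] = ∫ sqrt(1 + (y')^2) dx.
Lagrangian L = sqrt(1 + (y')^2) has no explicit y dependence, so ∂L/∂y = 0 and the Euler-Lagrange equation gives
    d/dx( y' / sqrt(1 + (y')^2) ) = 0  ⇒  y' / sqrt(1 + (y')^2) = const.
Hence y' is constant, so y(x) is affine.
Fitting the endpoints (-5, 2) and (2, 3):
    slope m = (3 − 2) / (2 − (-5)) = 1/7,
    intercept c = 2 − m·(-5) = 19/7.
Extremal: y(x) = (1/7) x + 19/7.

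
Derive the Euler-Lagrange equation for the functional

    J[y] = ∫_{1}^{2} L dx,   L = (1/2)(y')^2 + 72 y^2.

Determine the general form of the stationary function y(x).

The Lagrangian is L = (1/2)(y')^2 + 72 y^2.
∂L/∂y = 144y.
∂L/∂y' = y'.
The Euler-Lagrange equation d/dx(∂L/∂y') − ∂L/∂y = 0 becomes:
    y'' - 144 y = 0
General solution: y(x) = A e^(12x) + B e^(-12x), where A and B are arbitrary constants fixed by the endpoint conditions.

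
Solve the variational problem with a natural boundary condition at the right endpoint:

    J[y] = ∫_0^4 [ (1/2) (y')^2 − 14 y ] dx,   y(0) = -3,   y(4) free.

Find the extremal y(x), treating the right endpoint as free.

The Lagrangian L = (1/2) (y')^2 − 14 y gives
    ∂L/∂y = −14,   ∂L/∂y' = y'.
Euler-Lagrange: d/dx(y') − (−14) = 0, i.e. y'' + 14 = 0, so
    y(x) = −(14/2) x^2 + C1 x + C2.
Fixed left endpoint y(0) = -3 ⇒ C2 = -3.
The right endpoint x = 4 is free, so the natural (transversality) condition is ∂L/∂y' |_{x=4} = 0, i.e. y'(4) = 0.
Compute y'(x) = −14 x + C1, so y'(4) = −56 + C1 = 0 ⇒ C1 = 56.
Therefore the extremal is
    y(x) = −7 x^2 + 56 x − 3.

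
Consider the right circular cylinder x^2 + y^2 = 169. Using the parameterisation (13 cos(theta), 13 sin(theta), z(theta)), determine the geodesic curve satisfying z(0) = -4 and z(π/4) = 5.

Parameterise the cylinder of radius R = 13 as
    r(θ) = (13 cos θ, 13 sin θ, z(θ)).
The arc-length element is
    ds = sqrt(169 + (dz/dθ)^2) dθ,
so the Lagrangian is L = sqrt(169 + z'^2).
L depends on z' only, not on z or θ, so ∂L/∂z = 0 and
    ∂L/∂z' = z' / sqrt(169 + z'^2).
The Euler-Lagrange equation gives
    d/dθ( z' / sqrt(169 + z'^2) ) = 0,
so z' is constant. Integrating once:
    z(θ) = a θ + b,
a helix on the cylinder (a straight line when the cylinder is unrolled). The constants a, b are determined by the endpoint conditions.
With endpoint conditions z(0) = -4 and z(π/4) = 5: from z(0) = b we get b = -4, and a·π/4 + -4 = 5 gives a = 36/π, so
    z(θ) = (36/π) θ − 4.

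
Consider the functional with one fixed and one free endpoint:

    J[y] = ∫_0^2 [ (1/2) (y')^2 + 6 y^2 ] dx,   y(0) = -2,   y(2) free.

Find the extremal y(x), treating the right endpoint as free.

The Lagrangian L = (1/2) (y')^2 + 6 y^2 gives
    ∂L/∂y = 12 y,   ∂L/∂y' = y'.
Euler-Lagrange: y'' − 12 y = 0.
With k = sqrt(12), the general solution is
    y(x) = A cosh(sqrt(12) x) + B sinh(sqrt(12) x).
Fixed left endpoint y(0) = -2 ⇒ A = -2.
The right endpoint x = 2 is free, so the natural (transversality) condition is ∂L/∂y' |_{x=2} = 0, i.e. y'(2) = 0.
Compute y'(x) = A k sinh(k x) + B k cosh(k x), so
    y'(2) = A k sinh(k·2) + B k cosh(k·2) = 0
    ⇒ B = −A tanh(k·2) = 2 tanh(sqrt(12)·2).
Therefore the extremal is
    y(x) = −2 cosh(sqrt(12) x) + 2 tanh(sqrt(12)·2) sinh(sqrt(12) x).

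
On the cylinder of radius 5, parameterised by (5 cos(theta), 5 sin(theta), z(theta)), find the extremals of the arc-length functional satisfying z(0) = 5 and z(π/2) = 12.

Parameterise the cylinder of radius R = 5 as
    r(θ) = (5 cos θ, 5 sin θ, z(θ)).
The arc-length element is
    ds = sqrt(25 + (dz/dθ)^2) dθ,
so the Lagrangian is L = sqrt(25 + z'^2).
L depends on z' only, not on z or θ, so ∂L/∂z = 0 and
    ∂L/∂z' = z' / sqrt(25 + z'^2).
The Euler-Lagrange equation gives
    d/dθ( z' / sqrt(25 + z'^2) ) = 0,
so z' is constant. Integrating once:
    z(θ) = a θ + b,
a helix on the cylinder (a straight line when the cylinder is unrolled). The constants a, b are determined by the endpoint conditions.
With endpoint conditions z(0) = 5 and z(π/2) = 12: from z(0) = b we get b = 5, and a·π/2 + 5 = 12 gives a = 14/π, so
    z(θ) = (14/π) θ + 5.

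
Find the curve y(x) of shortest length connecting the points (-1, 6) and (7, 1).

Arc-length functional: J[y] = ∫ sqrt(1 + (y')^2) dx.
Lagrangian L = sqrt(1 + (y')^2) has no explicit y dependence, so ∂L/∂y = 0 and the Euler-Lagrange equation gives
    d/dx( y' / sqrt(1 + (y')^2) ) = 0  ⇒  y' / sqrt(1 + (y')^2) = const.
Hence y' is constant, so y(x) is affine.
Fitting the endpoints (-1, 6) and (7, 1):
    slope m = (1 − 6) / (7 − (-1)) = -5/8,
    intercept c = 6 − m·(-1) = 43/8.
Extremal: y(x) = (-5/8) x + 43/8.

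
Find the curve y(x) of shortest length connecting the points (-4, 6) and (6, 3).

Arc-length functional: J[y] = ∫ sqrt(1 + (y')^2) dx.
Lagrangian L = sqrt(1 + (y')^2) has no explicit y dependence, so ∂L/∂y = 0 and the Euler-Lagrange equation gives
    d/dx( y' / sqrt(1 + (y')^2) ) = 0  ⇒  y' / sqrt(1 + (y')^2) = const.
Hence y' is constant, so y(x) is affine.
Fitting the endpoints (-4, 6) and (6, 3):
    slope m = (3 − 6) / (6 − (-4)) = -3/10,
    intercept c = 6 − m·(-4) = 24/5.
Extremal: y(x) = (-3/10) x + 24/5.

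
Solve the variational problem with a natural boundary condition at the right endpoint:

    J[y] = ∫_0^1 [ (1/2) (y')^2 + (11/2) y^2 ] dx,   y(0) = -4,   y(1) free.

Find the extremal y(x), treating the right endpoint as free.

The Lagrangian L = (1/2) (y')^2 + (11/2) y^2 gives
    ∂L/∂y = 11 y,   ∂L/∂y' = y'.
Euler-Lagrange: y'' − 11 y = 0.
With k = sqrt(11), the general solution is
    y(x) = A cosh(sqrt(11) x) + B sinh(sqrt(11) x).
Fixed left endpoint y(0) = -4 ⇒ A = -4.
The right endpoint x = 1 is free, so the natural (transversality) condition is ∂L/∂y' |_{x=1} = 0, i.e. y'(1) = 0.
Compute y'(x) = A k sinh(k x) + B k cosh(k x), so
    y'(1) = A k sinh(k·1) + B k cosh(k·1) = 0
    ⇒ B = −A tanh(k·1) = 4 tanh(sqrt(11)·1).
Therefore the extremal is
    y(x) = −4 cosh(sqrt(11) x) + 4 tanh(sqrt(11)·1) sinh(sqrt(11) x).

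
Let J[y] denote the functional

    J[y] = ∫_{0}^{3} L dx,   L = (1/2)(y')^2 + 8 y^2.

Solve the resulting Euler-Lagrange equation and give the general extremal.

The Lagrangian is L = (1/2)(y')^2 + 8 y^2.
∂L/∂y = 16y.
∂L/∂y' = y'.
The Euler-Lagrange equation d/dx(∂L/∂y') − ∂L/∂y = 0 becomes:
    y'' - 16 y = 0
General solution: y(x) = A e^(4x) + B e^(-4x), where A and B are arbitrary constants fixed by the endpoint conditions.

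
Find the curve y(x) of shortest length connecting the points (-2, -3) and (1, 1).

Arc-length functional: J[y] = ∫ sqrt(1 + (y')^2) dx.
Lagrangian L = sqrt(1 + (y')^2) has no explicit y dependence, so ∂L/∂y = 0 and the Euler-Lagrange equation gives
    d/dx( y' / sqrt(1 + (y')^2) ) = 0  ⇒  y' / sqrt(1 + (y')^2) = const.
Hence y' is constant, so y(x) is affine.
Fitting the endpoints (-2, -3) and (1, 1):
    slope m = (1 − (-3)) / (1 − (-2)) = 4/3,
    intercept c = (-3) − m·(-2) = -1/3.
Extremal: y(x) = (4/3) x - 1/3.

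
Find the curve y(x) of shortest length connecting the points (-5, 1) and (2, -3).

Arc-length functional: J[y] = ∫ sqrt(1 + (y')^2) dx.
Lagrangian L = sqrt(1 + (y')^2) has no explicit y dependence, so ∂L/∂y = 0 and the Euler-Lagrange equation gives
    d/dx( y' / sqrt(1 + (y')^2) ) = 0  ⇒  y' / sqrt(1 + (y')^2) = const.
Hence y' is constant, so y(x) is affine.
Fitting the endpoints (-5, 1) and (2, -3):
    slope m = ((-3) − 1) / (2 − (-5)) = -4/7,
    intercept c = 1 − m·(-5) = -13/7.
Extremal: y(x) = (-4/7) x - 13/7.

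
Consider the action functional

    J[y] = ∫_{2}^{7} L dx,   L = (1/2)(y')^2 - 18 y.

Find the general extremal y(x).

The Lagrangian is L = (1/2)(y')^2 - 18 y.
∂L/∂y = -18.
∂L/∂y' = y'.
The Euler-Lagrange equation d/dx(∂L/∂y') − ∂L/∂y = 0 becomes:
    y'' + 18 = 0
General solution: y(x) = -9 x^2 + A x + B, where A and B are arbitrary constants fixed by the endpoint conditions.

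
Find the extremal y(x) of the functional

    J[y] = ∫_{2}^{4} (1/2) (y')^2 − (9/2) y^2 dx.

The Lagrangian is L = (1/2) (y')^2 − (9/2) y^2.
Compute ∂L/∂y = -9y, ∂L/∂y' = y'.
The Euler-Lagrange equation d/dx(∂L/∂y') − ∂L/∂y = 0 reduces to
    y'' + 9 y = 0.
Its general solution is
    y(x) = A sin(3x) + B cos(3x),
with A, B fixed by the endpoint conditions.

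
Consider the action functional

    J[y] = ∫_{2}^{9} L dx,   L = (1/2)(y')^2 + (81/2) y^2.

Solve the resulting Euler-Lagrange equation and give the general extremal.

The Lagrangian is L = (1/2)(y')^2 + (81/2) y^2.
∂L/∂y = 81y.
∂L/∂y' = y'.
The Euler-Lagrange equation d/dx(∂L/∂y') − ∂L/∂y = 0 becomes:
    y'' - 81 y = 0
General solution: y(x) = A e^(9x) + B e^(-9x), where A and B are arbitrary constants fixed by the endpoint conditions.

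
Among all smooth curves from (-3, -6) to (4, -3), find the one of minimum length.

Arc-length functional: J[y] = ∫ sqrt(1 + (y')^2) dx.
Lagrangian L = sqrt(1 + (y')^2) has no explicit y dependence, so ∂L/∂y = 0 and the Euler-Lagrange equation gives
    d/dx( y' / sqrt(1 + (y')^2) ) = 0  ⇒  y' / sqrt(1 + (y')^2) = const.
Hence y' is constant, so y(x) is affine.
Fitting the endpoints (-3, -6) and (4, -3):
    slope m = ((-3) − (-6)) / (4 − (-3)) = 3/7,
    intercept c = (-6) − m·(-3) = -33/7.
Extremal: y(x) = (3/7) x - 33/7.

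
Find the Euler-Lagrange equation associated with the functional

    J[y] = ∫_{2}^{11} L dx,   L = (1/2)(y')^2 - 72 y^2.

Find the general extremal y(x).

The Lagrangian is L = (1/2)(y')^2 - 72 y^2.
∂L/∂y = -144y.
∂L/∂y' = y'.
The Euler-Lagrange equation d/dx(∂L/∂y') − ∂L/∂y = 0 becomes:
    y'' + 144 y = 0
General solution: y(x) = A sin(12x) + B cos(12x), where A and B are arbitrary constants fixed by the endpoint conditions.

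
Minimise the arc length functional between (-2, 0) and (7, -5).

Arc-length functional: J[y] = ∫ sqrt(1 + (y')^2) dx.
Lagrangian L = sqrt(1 + (y')^2) has no explicit y dependence, so ∂L/∂y = 0 and the Euler-Lagrange equation gives
    d/dx( y' / sqrt(1 + (y')^2) ) = 0  ⇒  y' / sqrt(1 + (y')^2) = const.
Hence y' is constant, so y(x) is affine.
Fitting the endpoints (-2, 0) and (7, -5):
    slope m = ((-5) − 0) / (7 − (-2)) = -5/9,
    intercept c = 0 − m·(-2) = -10/9.
Extremal: y(x) = (-5/9) x - 10/9.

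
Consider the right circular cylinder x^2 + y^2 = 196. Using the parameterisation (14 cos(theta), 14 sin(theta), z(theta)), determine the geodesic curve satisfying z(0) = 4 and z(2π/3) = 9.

Parameterise the cylinder of radius R = 14 as
    r(θ) = (14 cos θ, 14 sin θ, z(θ)).
The arc-length element is
    ds = sqrt(196 + (dz/dθ)^2) dθ,
so the Lagrangian is L = sqrt(196 + z'^2).
L depends on z' only, not on z or θ, so ∂L/∂z = 0 and
    ∂L/∂z' = z' / sqrt(196 + z'^2).
The Euler-Lagrange equation gives
    d/dθ( z' / sqrt(196 + z'^2) ) = 0,
so z' is constant. Integrating once:
    z(θ) = a θ + b,
a helix on the cylinder (a straight line when the cylinder is unrolled). The constants a, b are determined by the endpoint conditions.
With endpoint conditions z(0) = 4 and z(2π/3) = 9: from z(0) = b we get b = 4, and a·2π/3 + 4 = 9 gives a = 15/(2π), so
    z(θ) = (15/(2π)) θ + 4.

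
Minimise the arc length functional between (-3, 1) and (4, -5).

Arc-length functional: J[y] = ∫ sqrt(1 + (y')^2) dx.
Lagrangian L = sqrt(1 + (y')^2) has no explicit y dependence, so ∂L/∂y = 0 and the Euler-Lagrange equation gives
    d/dx( y' / sqrt(1 + (y')^2) ) = 0  ⇒  y' / sqrt(1 + (y')^2) = const.
Hence y' is constant, so y(x) is affine.
Fitting the endpoints (-3, 1) and (4, -5):
    slope m = ((-5) − 1) / (4 − (-3)) = -6/7,
    intercept c = 1 − m·(-3) = -11/7.
Extremal: y(x) = (-6/7) x - 11/7.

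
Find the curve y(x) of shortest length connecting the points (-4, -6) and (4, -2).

Arc-length functional: J[y] = ∫ sqrt(1 + (y')^2) dx.
Lagrangian L = sqrt(1 + (y')^2) has no explicit y dependence, so ∂L/∂y = 0 and the Euler-Lagrange equation gives
    d/dx( y' / sqrt(1 + (y')^2) ) = 0  ⇒  y' / sqrt(1 + (y')^2) = const.
Hence y' is constant, so y(x) is affine.
Fitting the endpoints (-4, -6) and (4, -2):
    slope m = ((-2) − (-6)) / (4 − (-4)) = 1/2,
    intercept c = (-6) − m·(-4) = -4.
Extremal: y(x) = (1/2) x - 4.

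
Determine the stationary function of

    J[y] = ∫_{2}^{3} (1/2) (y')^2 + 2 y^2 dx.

The Lagrangian is L = (1/2) (y')^2 + 2 y^2.
Compute ∂L/∂y = 4y, ∂L/∂y' = y'.
The Euler-Lagrange equation d/dx(∂L/∂y') − ∂L/∂y = 0 reduces to
    y'' − 4 y = 0.
Its general solution is
    y(x) = A e^(2x) + B e^(−2x),
with A, B fixed by the endpoint conditions.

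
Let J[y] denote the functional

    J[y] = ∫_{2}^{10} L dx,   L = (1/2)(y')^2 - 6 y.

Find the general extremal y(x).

The Lagrangian is L = (1/2)(y')^2 - 6 y.
∂L/∂y = -6.
∂L/∂y' = y'.
The Euler-Lagrange equation d/dx(∂L/∂y') − ∂L/∂y = 0 becomes:
    y'' + 6 = 0
General solution: y(x) = -3 x^2 + A x + B, where A and B are arbitrary constants fixed by the endpoint conditions.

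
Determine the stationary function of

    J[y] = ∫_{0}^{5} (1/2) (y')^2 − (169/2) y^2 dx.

The Lagrangian is L = (1/2) (y')^2 − (169/2) y^2.
Compute ∂L/∂y = -169y, ∂L/∂y' = y'.
The Euler-Lagrange equation d/dx(∂L/∂y') − ∂L/∂y = 0 reduces to
    y'' + 169 y = 0.
Its general solution is
    y(x) = A sin(13x) + B cos(13x),
with A, B fixed by the endpoint conditions.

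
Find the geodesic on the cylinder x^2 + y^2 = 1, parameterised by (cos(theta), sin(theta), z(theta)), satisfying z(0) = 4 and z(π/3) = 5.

Parameterise the cylinder of radius R = 1 as
    r(θ) = (cos θ, sin θ, z(θ)).
The arc-length element is
    ds = sqrt(1 + (dz/dθ)^2) dθ,
so the Lagrangian is L = sqrt(1 + z'^2).
L depends on z' only, not on z or θ, so ∂L/∂z = 0 and
    ∂L/∂z' = z' / sqrt(1 + z'^2).
The Euler-Lagrange equation gives
    d/dθ( z' / sqrt(1 + z'^2) ) = 0,
so z' is constant. Integrating once:
    z(θ) = a θ + b,
a helix on the cylinder (a straight line when the cylinder is unrolled). The constants a, b are determined by the endpoint conditions.
With endpoint conditions z(0) = 4 and z(π/3) = 5: from z(0) = b we get b = 4, and a·π/3 + 4 = 5 gives a = 3/π, so
    z(θ) = (3/π) θ + 4.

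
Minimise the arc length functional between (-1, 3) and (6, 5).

Arc-length functional: J[y] = ∫ sqrt(1 + (y')^2) dx.
Lagrangian L = sqrt(1 + (y')^2) has no explicit y dependence, so ∂L/∂y = 0 and the Euler-Lagrange equation gives
    d/dx( y' / sqrt(1 + (y')^2) ) = 0  ⇒  y' / sqrt(1 + (y')^2) = const.
Hence y' is constant, so y(x) is affine.
Fitting the endpoints (-1, 3) and (6, 5):
    slope m = (5 − 3) / (6 − (-1)) = 2/7,
    intercept c = 3 − m·(-1) = 23/7.
Extremal: y(x) = (2/7) x + 23/7.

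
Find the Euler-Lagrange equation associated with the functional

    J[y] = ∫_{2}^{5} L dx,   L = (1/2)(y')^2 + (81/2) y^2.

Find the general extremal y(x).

The Lagrangian is L = (1/2)(y')^2 + (81/2) y^2.
∂L/∂y = 81y.
∂L/∂y' = y'.
The Euler-Lagrange equation d/dx(∂L/∂y') − ∂L/∂y = 0 becomes:
    y'' - 81 y = 0
General solution: y(x) = A e^(9x) + B e^(-9x), where A and B are arbitrary constants fixed by the endpoint conditions.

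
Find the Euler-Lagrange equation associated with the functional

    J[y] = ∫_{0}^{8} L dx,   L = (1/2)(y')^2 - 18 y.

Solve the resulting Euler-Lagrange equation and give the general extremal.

The Lagrangian is L = (1/2)(y')^2 - 18 y.
∂L/∂y = -18.
∂L/∂y' = y'.
The Euler-Lagrange equation d/dx(∂L/∂y') − ∂L/∂y = 0 becomes:
    y'' + 18 = 0
General solution: y(x) = -9 x^2 + A x + B, where A and B are arbitrary constants fixed by the endpoint conditions.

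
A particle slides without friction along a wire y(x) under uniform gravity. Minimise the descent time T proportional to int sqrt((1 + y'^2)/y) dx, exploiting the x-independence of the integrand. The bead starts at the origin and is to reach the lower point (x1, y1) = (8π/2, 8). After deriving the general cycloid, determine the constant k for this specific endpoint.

The Lagrangian L = sqrt((1 + y'^2) / y) has no explicit x dependence, so the Beltrami identity applies:
    L − y' ∂L/∂y' = C.
Compute ∂L/∂y' = y' / sqrt(y (1 + y'^2)).
Substitute:
    sqrt((1 + y'^2)/y) − y'·y' / sqrt(y (1 + y'^2))
    = (1 + y'^2) / sqrt(y (1 + y'^2)) − y'^2 / sqrt(y (1 + y'^2))
    = 1 / sqrt(y (1 + y'^2)) = C.
Squaring and rearranging gives the first integral
    y (1 + y'^2) = 1/C^2 =: k   (constant).
Solving this first-order ODE by the substitution
    y = (k/2)(1 − cos θ)
yields the cycloid parameterisation
    x(θ) = (k/2)(θ − sin θ),   y(θ) = (k/2)(1 − cos θ).
The constant k is fixed by the endpoint condition.
Now fit the given lower endpoint (x1, y1) = (8π/2, 8). At the bottom of the first arch (θ = π), the parametric equations give
    y(π) = (k/2)(1 − cos π) = k,
    x(π) = (k/2)(π − sin π) = kπ/2.
Matching y(π) = 8 gives k = 8, consistent with x(π) = 8π/2. Therefore the specific cycloid is
    x(θ) = (8/2)(θ − sin θ),   y(θ) = (8/2)(1 − cos θ).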